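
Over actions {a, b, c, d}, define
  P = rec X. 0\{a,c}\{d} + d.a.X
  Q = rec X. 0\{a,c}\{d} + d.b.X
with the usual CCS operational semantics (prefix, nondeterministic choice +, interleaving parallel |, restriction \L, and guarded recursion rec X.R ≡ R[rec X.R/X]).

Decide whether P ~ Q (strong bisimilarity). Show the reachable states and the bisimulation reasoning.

not bisimilar

LTS(P): 2 reachable states
  s0 = rec X. 0\{a,c}\{d} + d.a.X has moves —d→ s1
  s1 = a.(rec X. 0\{a,c}\{d} + d.a.X) has moves —a→ s0
LTS(Q): 2 reachable states
  t0 = rec X. 0\{a,c}\{d} + d.b.X has moves —d→ t1
  t1 = b.(rec X. 0\{a,c}\{d} + d.b.X) has moves —b→ t0
Partition-refinement fixed point:
  B0 = {s0}
  B1 = {s1}
  B2 = {t0}
  B3 = {t1}
s0 ∈ B0, t0 ∈ B2 → different blocks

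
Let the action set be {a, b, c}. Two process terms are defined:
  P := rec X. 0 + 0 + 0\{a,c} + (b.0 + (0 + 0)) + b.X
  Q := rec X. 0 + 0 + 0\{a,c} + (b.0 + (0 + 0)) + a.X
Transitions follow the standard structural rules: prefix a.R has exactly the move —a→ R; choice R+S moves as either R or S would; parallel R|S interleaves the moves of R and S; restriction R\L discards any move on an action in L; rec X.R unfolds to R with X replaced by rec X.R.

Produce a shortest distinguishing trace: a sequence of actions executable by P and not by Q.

bb

LTS(P): 2 reachable states
  m0 = rec X. 0 + 0 + 0\{a,c} + (b.0 + (0 + 0)) + b.X ⊢ --b--▸ m0, --b--▸ m1
  m1 = 0 ⊢ (no moves)
LTS(Q): 2 reachable states
  n0 = rec X. 0 + 0 + 0\{a,c} + (b.0 + (0 + 0)) + a.X ⊢ --a--▸ n0, --b--▸ n1
  n1 = 0 ⊢ (no moves)
Trace ⟨bb⟩ through P, begin at {m0}:
  after b @ step 1: {m0, m1}
  after b @ step 2: {m0, m1}
  ✓ P
Trace ⟨bb⟩ through Q, begin at {n0}:
  after b @ step 1: {n1}
  after b @ step 2: ∅ (Q stuck)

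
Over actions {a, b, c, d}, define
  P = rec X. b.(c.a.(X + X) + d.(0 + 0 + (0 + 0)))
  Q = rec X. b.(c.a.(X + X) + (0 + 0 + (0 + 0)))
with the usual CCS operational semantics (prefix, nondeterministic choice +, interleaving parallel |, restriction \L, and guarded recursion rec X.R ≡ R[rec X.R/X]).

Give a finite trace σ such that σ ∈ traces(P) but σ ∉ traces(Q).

Reachable graph of P (5 states):
  u0 = rec X. b.(c.a.(X + X) + d.(0 + 0 + (0 + 0))) ⊢ —b→ u1
  u1 = c.a.((rec X. b.(c.a.(X + X) + d.(0 + 0 + (0 + 0)))) + (rec X. b.(c.a.(X + X) + d.(0 + 0 + (0 + 0))))) + d.(0 + 0 + (0 + 0)) ⊢ —c→ u2, —d→ u3
  u2 = a.((rec X. b.(c.a.(X + X) + d.(0 + 0 + (0 + 0)))) + (rec X. b.(c.a.(X + X) + d.(0 + 0 + (0 + 0))))) ⊢ —a→ u4
  u3 = 0 + 0 + (0 + 0) ⊢ ·
  u4 = (rec X. b.(c.a.(X + X) + d.(0 + 0 + (0 + 0)))) + (rec X. b.(c.a.(X + X) + d.(0 + 0 + (0 + 0)))) ⊢ —b→ u1
Reachable graph of Q (4 states):
  v0 = rec X. b.(c.a.(X + X) + (0 + 0 + (0 + 0))) ⊢ —b→ v1
  v1 = c.a.((rec X. b.(c.a.(X + X) + (0 + 0 + (0 + 0)))) + (rec X. b.(c.a.(X + X) + (0 + 0 + (0 + 0))))) + (0 + 0 + (0 + 0)) ⊢ —c→ v2
  v2 = a.((rec X. b.(c.a.(X + X) + (0 + 0 + (0 + 0)))) + (rec X. b.(c.a.(X + X) + (0 + 0 + (0 + 0))))) ⊢ —a→ v3
  v3 = (rec X. b.(c.a.(X + X) + (0 + 0 + (0 + 0)))) + (rec X. b.(c.a.(X + X) + (0 + 0 + (0 + 0)))) ⊢ —b→ v1
Executing bd from P (initial set {u0}):
  step 1 (b): {u1}
  step 2 (d): {u3}
  P completes σ.
Executing bd from Q (initial set {v0}):
  step 1 (b): {v1}
  step 2 (d): no successor for Q

bd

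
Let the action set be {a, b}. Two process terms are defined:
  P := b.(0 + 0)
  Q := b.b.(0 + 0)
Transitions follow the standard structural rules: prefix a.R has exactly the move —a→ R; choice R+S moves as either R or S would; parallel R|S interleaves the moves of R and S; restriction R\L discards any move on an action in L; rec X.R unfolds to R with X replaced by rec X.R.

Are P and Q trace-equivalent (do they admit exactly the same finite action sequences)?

traces(P) ≠ traces(Q) — witness ⟨bb⟩

LTS(P): 2 reachable states
  u0 = b.(0 + 0) has moves —b→ u1
  u1 = 0 + 0 has moves stopped
LTS(Q): 3 reachable states
  v0 = b.b.(0 + 0) has moves —b→ v1
  v1 = b.(0 + 0) has moves —b→ v2
  v2 = 0 + 0 has moves stopped
Trace ⟨bb⟩ through Q, begin at {v0}:
  step 1 (b): {v1}
  step 2 (b): {v2}
  Q completes σ.
Trace ⟨bb⟩ through P, begin at {u0}:
  step 1 (b): {u1}
  step 2 (b): no successor for P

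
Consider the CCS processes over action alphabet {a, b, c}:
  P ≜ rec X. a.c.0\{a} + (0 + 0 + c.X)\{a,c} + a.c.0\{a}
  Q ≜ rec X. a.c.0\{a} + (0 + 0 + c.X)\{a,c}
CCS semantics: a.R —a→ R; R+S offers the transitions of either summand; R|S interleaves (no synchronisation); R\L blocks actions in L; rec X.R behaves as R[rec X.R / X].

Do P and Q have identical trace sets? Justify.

YES

LTS(P): 3 reachable states
  s0 = rec X. a.c.0\{a} + (0 + 0 + c.X)\{a,c} + a.c.0\{a} has moves ··a··> s1
  s1 = c.0\{a} has moves ··c··> s2
  s2 = 0\{a} has moves stopped
LTS(Q): 3 reachable states
  t0 = rec X. a.c.0\{a} + (0 + 0 + c.X)\{a,c} has moves ··a··> t1
  t1 = c.0\{a} has moves ··c··> t2
  t2 = 0\{a} has moves stopped
Bisimilarity quotient blocks:
  B0 = {s0, t0}
  B1 = {s1, t1}
  B2 = {s2, t2}
s0 ∈ B0, t0 ∈ B0 → same block
Bisimilar ⇒ trace-equivalent.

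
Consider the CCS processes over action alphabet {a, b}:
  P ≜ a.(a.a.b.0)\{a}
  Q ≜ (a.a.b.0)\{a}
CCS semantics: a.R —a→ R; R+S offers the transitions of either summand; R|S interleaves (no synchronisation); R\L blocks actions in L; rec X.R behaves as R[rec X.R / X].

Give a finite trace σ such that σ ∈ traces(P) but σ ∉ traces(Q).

a

LTS(P): 2 reachable states
  p0 = a.(a.a.b.0)\{a} | =a=> p1
  p1 = (a.a.b.0)\{a} | ∅
LTS(Q): 1 reachable states
  q0 = (a.a.b.0)\{a} | ∅
Executing a from P (initial set {p0}):
  step 1 (a): {p1}
  ✓ P
Executing a from Q (initial set {q0}):
  step 1 (a): ∅ (Q stuck)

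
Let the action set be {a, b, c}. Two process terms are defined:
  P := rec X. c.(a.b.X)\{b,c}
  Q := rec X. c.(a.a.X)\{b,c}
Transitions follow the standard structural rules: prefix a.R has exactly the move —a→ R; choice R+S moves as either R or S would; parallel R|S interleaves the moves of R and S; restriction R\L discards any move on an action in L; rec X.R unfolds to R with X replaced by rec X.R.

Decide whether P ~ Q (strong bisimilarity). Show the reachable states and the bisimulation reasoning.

not bisimilar

Reachable graph of P (3 states):
  p0 = rec X. c.(a.b.X)\{b,c} ⊢ -c-> p1
  p1 = (a.b.(rec X. c.(a.b.X)\{b,c}))\{b,c} ⊢ -a-> p2
  p2 = (b.(rec X. c.(a.b.X)\{b,c}))\{b,c} ⊢ stopped
Reachable graph of Q (4 states):
  q0 = rec X. c.(a.a.X)\{b,c} ⊢ -c-> q1
  q1 = (a.a.(rec X. c.(a.a.X)\{b,c}))\{b,c} ⊢ -a-> q2
  q2 = (a.(rec X. c.(a.a.X)\{b,c}))\{b,c} ⊢ -a-> q3
  q3 = (rec X. c.(a.a.X)\{b,c})\{b,c} ⊢ stopped
Partition-refinement fixed point:
  B0 = {p0}
  B1 = {p1, q2}
  B2 = {p2, q3}
  B3 = {q0}
  B4 = {q1}
p0 ∈ B0, q0 ∈ B3 → different blocks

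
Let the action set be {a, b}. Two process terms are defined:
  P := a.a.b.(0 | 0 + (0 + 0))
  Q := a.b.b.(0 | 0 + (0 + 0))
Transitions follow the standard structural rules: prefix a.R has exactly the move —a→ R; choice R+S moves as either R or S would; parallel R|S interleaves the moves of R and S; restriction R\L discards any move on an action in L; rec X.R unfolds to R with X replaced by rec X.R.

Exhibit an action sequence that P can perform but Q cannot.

LTS(P): 4 reachable states
  p0 = a.a.b.(0 | 0 + (0 + 0)) ⊢ --a--▸ p1
  p1 = a.b.(0 | 0 + (0 + 0)) ⊢ --a--▸ p2
  p2 = b.(0 | 0 + (0 + 0)) ⊢ --b--▸ p3
  p3 = 0 | 0 + (0 + 0) ⊢ (no moves)
LTS(Q): 4 reachable states
  q0 = a.b.b.(0 | 0 + (0 + 0)) ⊢ --a--▸ q1
  q1 = b.b.(0 | 0 + (0 + 0)) ⊢ --b--▸ q2
  q2 = b.(0 | 0 + (0 + 0)) ⊢ --b--▸ q3
  q3 = 0 | 0 + (0 + 0) ⊢ (no moves)
Run σ = ⟨aa⟩ on P: start {p0}
  after a @ step 1: {p1}
  after a @ step 2: {p2}
  P completes σ.
Run σ = ⟨aa⟩ on Q: start {q0}
  after a @ step 1: {q1}
  after a @ step 2: ∅  — Q cannot continue

aa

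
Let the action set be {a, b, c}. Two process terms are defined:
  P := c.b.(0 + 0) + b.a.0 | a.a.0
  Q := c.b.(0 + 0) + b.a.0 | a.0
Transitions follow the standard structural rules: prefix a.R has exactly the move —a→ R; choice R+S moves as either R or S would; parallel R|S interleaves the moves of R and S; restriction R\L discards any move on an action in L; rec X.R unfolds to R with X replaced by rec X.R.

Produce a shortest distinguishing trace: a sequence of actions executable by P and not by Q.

aa

P's transition system — 11 states:
  u0 = c.b.(0 + 0) + b.a.0 | a.a.0 → —a→ u1, —b→ u2, —c→ u3
  u1 = b.a.0 | a.0 → —a→ u4, —b→ u5
  u2 = a.0 | a.a.0 → —a→ u5, —a→ u6
  u3 = b.(0 + 0) → —b→ u7
  u4 = b.a.0 | 0 → —b→ u8
  u5 = a.0 | a.0 → —a→ u8, —a→ u9
  u6 = 0 | a.a.0 → —a→ u9
  u7 = 0 + 0 → ∅
  u8 = a.0 | 0 → —a→ u10
  u9 = 0 | a.0 → —a→ u10
  u10 = 0 | 0 → ∅
Q's transition system — 8 states:
  v0 = c.b.(0 + 0) + b.a.0 | a.0 → —a→ v1, —b→ v2, —c→ v3
  v1 = b.a.0 | 0 → —b→ v4
  v2 = a.0 | a.0 → —a→ v4, —a→ v5
  v3 = b.(0 + 0) → —b→ v6
  v4 = a.0 | 0 → —a→ v7
  v5 = 0 | a.0 → —a→ v7
  v6 = 0 + 0 → ∅
  v7 = 0 | 0 → ∅
Trace ⟨aa⟩ through P, begin at {u0}:
  [1] a ⇒ {u1}
  [2] a ⇒ {u4}
  P completes σ.
Trace ⟨aa⟩ through Q, begin at {v0}:
  [1] a ⇒ {v1}
  [2] a ⇒ ∅ (Q stuck)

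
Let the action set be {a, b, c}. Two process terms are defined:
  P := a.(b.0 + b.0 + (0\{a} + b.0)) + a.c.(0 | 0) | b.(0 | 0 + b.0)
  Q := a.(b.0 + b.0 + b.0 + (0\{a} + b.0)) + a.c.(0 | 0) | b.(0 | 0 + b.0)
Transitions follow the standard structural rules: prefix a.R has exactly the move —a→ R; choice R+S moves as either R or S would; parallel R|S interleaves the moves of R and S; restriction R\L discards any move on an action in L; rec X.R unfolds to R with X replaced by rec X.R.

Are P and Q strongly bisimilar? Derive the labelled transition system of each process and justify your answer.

YES

Reachable graph of P (11 states):
  m0 = a.(b.0 + b.0 + (0\{a} + b.0)) + a.c.(0 | 0) | b.(0 | 0 + b.0) ⊢ =a=> m1, =a=> m2, =b=> m3
  m1 = b.0 + b.0 + (0\{a} + b.0) ⊢ =b=> m4
  m2 = c.(0 | 0) | b.(0 | 0 + b.0) ⊢ =b=> m5, =c=> m6
  m3 = a.c.(0 | 0) | (0 | 0 + b.0) ⊢ =a=> m5, =b=> m7
  m4 = 0 ⊢ deadlocked
  m5 = c.(0 | 0) | (0 | 0 + b.0) ⊢ =b=> m8, =c=> m9
  m6 = 0 | 0 | b.(0 | 0 + b.0) ⊢ =b=> m9
  m7 = a.c.(0 | 0) | 0 ⊢ =a=> m8
  m8 = c.(0 | 0) | 0 ⊢ =c=> m10
  m9 = 0 | 0 | (0 | 0 + b.0) ⊢ =b=> m10
  m10 = 0 | 0 | 0 ⊢ deadlocked
Reachable graph of Q (11 states):
  n0 = a.(b.0 + b.0 + b.0 + (0\{a} + b.0)) + a.c.(0 | 0) | b.(0 | 0 + b.0) ⊢ =a=> n1, =a=> n2, =b=> n3
  n1 = b.0 + b.0 + b.0 + (0\{a} + b.0) ⊢ =b=> n4
  n2 = c.(0 | 0) | b.(0 | 0 + b.0) ⊢ =b=> n5, =c=> n6
  n3 = a.c.(0 | 0) | (0 | 0 + b.0) ⊢ =a=> n5, =b=> n7
  n4 = 0 ⊢ deadlocked
  n5 = c.(0 | 0) | (0 | 0 + b.0) ⊢ =b=> n8, =c=> n9
  n6 = 0 | 0 | b.(0 | 0 + b.0) ⊢ =b=> n9
  n7 = a.c.(0 | 0) | 0 ⊢ =a=> n8
  n8 = c.(0 | 0) | 0 ⊢ =c=> n10
  n9 = 0 | 0 | (0 | 0 + b.0) ⊢ =b=> n10
  n10 = 0 | 0 | 0 ⊢ deadlocked
Bisimilarity quotient blocks:
  B0 = {m0, n0}
  B1 = {m1, m9, n1, n9}
  B2 = {m10, m4, n10, n4}
  B3 = {m2, n2}
  B4 = {m6, n6}
  B5 = {m5, n5}
  B6 = {m8, n8}
  B7 = {m3, n3}
  B8 = {m7, n7}
m0 ∈ B0, n0 ∈ B0 → same block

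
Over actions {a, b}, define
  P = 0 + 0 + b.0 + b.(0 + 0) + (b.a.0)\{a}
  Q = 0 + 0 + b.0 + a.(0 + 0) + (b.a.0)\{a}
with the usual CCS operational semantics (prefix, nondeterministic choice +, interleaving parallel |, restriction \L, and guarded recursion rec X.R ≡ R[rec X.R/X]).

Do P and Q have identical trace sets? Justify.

traces(P) ≠ traces(Q) — witness ⟨a⟩

P's transition system — 4 states:
  m0 = 0 + 0 + b.0 + b.(0 + 0) + (b.a.0)\{a} has moves —b→ m1, —b→ m2, —b→ m3
  m1 = (a.0)\{a} has moves ·
  m2 = 0 has moves ·
  m3 = 0 + 0 has moves ·
Q's transition system — 4 states:
  n0 = 0 + 0 + b.0 + a.(0 + 0) + (b.a.0)\{a} has moves —a→ n1, —b→ n2, —b→ n3
  n1 = 0 + 0 has moves ·
  n2 = (a.0)\{a} has moves ·
  n3 = 0 has moves ·
Executing a from Q (initial set {n0}):
  [1] a ⇒ {n1}
  ✓ Q
Executing a from P (initial set {m0}):
  [1] a ⇒ ∅ (P stuck)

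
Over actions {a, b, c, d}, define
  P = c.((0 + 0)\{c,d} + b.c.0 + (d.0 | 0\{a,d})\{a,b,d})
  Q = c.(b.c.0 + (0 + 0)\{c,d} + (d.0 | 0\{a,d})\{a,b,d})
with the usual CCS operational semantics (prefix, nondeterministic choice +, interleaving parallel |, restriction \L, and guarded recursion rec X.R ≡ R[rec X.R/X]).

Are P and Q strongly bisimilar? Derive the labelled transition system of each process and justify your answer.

P ~ Q

LTS(P): 4 reachable states
  m0 = c.((0 + 0)\{c,d} + b.c.0 + (d.0 | 0\{a,d})\{a,b,d}) ⊢ —c→ m1
  m1 = (0 + 0)\{c,d} + b.c.0 + (d.0 | 0\{a,d})\{a,b,d} ⊢ —b→ m2
  m2 = c.0 ⊢ —c→ m3
  m3 = 0 ⊢ ·
LTS(Q): 4 reachable states
  n0 = c.(b.c.0 + (0 + 0)\{c,d} + (d.0 | 0\{a,d})\{a,b,d}) ⊢ —c→ n1
  n1 = b.c.0 + (0 + 0)\{c,d} + (d.0 | 0\{a,d})\{a,b,d} ⊢ —b→ n2
  n2 = c.0 ⊢ —c→ n3
  n3 = 0 ⊢ ·
Bisimilarity quotient blocks:
  B0 = {m0, n0}
  B1 = {m1, n1}
  B2 = {m2, n2}
  B3 = {m3, n3}
m0 ∈ B0, n0 ∈ B0 → same block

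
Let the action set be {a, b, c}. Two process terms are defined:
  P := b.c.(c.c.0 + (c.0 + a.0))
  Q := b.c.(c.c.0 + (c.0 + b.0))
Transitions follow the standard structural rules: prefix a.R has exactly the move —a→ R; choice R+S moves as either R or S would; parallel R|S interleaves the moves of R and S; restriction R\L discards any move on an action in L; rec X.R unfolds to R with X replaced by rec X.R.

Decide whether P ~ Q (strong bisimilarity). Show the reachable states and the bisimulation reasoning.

not bisimilar

P's transition system — 5 states:
  m0 = b.c.(c.c.0 + (c.0 + a.0)) ⊢ --b--▸ m1
  m1 = c.(c.c.0 + (c.0 + a.0)) ⊢ --c--▸ m2
  m2 = c.c.0 + (c.0 + a.0) ⊢ --a--▸ m3, --c--▸ m3, --c--▸ m4
  m3 = 0 ⊢ ∅
  m4 = c.0 ⊢ --c--▸ m3
Q's transition system — 5 states:
  n0 = b.c.(c.c.0 + (c.0 + b.0)) ⊢ --b--▸ n1
  n1 = c.(c.c.0 + (c.0 + b.0)) ⊢ --c--▸ n2
  n2 = c.c.0 + (c.0 + b.0) ⊢ --b--▸ n3, --c--▸ n3, --c--▸ n4
  n3 = 0 ⊢ ∅
  n4 = c.0 ⊢ --c--▸ n3
Partition-refinement fixed point:
  B0 = {m0}
  B1 = {m1}
  B2 = {m2}
  B3 = {m3, n3}
  B4 = {m4, n4}
  B5 = {n0}
  B6 = {n1}
  B7 = {n2}
m0 ∈ B0, n0 ∈ B5 → different blocks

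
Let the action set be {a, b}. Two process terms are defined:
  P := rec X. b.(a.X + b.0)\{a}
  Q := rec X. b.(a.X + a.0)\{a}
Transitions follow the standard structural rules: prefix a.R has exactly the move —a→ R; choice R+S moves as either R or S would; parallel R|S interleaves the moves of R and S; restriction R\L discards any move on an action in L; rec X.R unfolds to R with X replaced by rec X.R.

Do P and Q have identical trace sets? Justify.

trace-distinct — witness ⟨bb⟩

LTS(P): 3 reachable states
  m0 = rec X. b.(a.X + b.0)\{a} → --b--▸ m1
  m1 = (a.(rec X. b.(a.X + b.0)\{a}) + b.0)\{a} → --b--▸ m2
  m2 = 0\{a} → stopped
LTS(Q): 2 reachable states
  n0 = rec X. b.(a.X + a.0)\{a} → --b--▸ n1
  n1 = (a.(rec X. b.(a.X + a.0)\{a}) + a.0)\{a} → stopped
Executing bb from P (initial set {m0}):
  step 1 (b): {m1}
  step 2 (b): {m2}
  P completes σ.
Executing bb from Q (initial set {n0}):
  step 1 (b): {n1}
  step 2 (b): ∅  — Q cannot continue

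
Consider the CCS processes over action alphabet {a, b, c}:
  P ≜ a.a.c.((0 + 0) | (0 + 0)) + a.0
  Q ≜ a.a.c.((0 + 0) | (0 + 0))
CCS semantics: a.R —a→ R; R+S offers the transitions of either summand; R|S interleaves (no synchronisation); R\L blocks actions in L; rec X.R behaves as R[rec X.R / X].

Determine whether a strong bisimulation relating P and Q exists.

Reachable graph of P (5 states):
  m0 = a.a.c.((0 + 0) | (0 + 0)) + a.0 ⊢ ··a··> m1, ··a··> m2
  m1 = 0 ⊢ deadlocked
  m2 = a.c.((0 + 0) | (0 + 0)) ⊢ ··a··> m3
  m3 = c.((0 + 0) | (0 + 0)) ⊢ ··c··> m4
  m4 = (0 + 0) | (0 + 0) ⊢ deadlocked
Reachable graph of Q (4 states):
  n0 = a.a.c.((0 + 0) | (0 + 0)) ⊢ ··a··> n1
  n1 = a.c.((0 + 0) | (0 + 0)) ⊢ ··a··> n2
  n2 = c.((0 + 0) | (0 + 0)) ⊢ ··c··> n3
  n3 = (0 + 0) | (0 + 0) ⊢ deadlocked
Partition-refinement fixed point:
  B0 = {m0}
  B1 = {m1, m4, n3}
  B2 = {m2, n1}
  B3 = {m3, n2}
  B4 = {n0}
m0 ∈ B0, n0 ∈ B4 → different blocks

NO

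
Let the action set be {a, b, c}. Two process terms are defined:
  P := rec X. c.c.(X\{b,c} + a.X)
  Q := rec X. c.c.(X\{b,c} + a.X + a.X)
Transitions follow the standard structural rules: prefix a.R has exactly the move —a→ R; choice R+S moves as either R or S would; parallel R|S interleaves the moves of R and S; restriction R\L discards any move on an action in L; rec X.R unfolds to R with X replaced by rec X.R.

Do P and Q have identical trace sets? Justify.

traces(P) = traces(Q)

LTS(P): 3 reachable states
  u0 = rec X. c.c.(X\{b,c} + a.X) ⊢ ··c··> u1
  u1 = c.((rec X. c.c.(X\{b,c} + a.X))\{b,c} + a.(rec X. c.c.(X\{b,c} + a.X))) ⊢ ··c··> u2
  u2 = (rec X. c.c.(X\{b,c} + a.X))\{b,c} + a.(rec X. c.c.(X\{b,c} + a.X)) ⊢ ··a··> u0
LTS(Q): 3 reachable states
  v0 = rec X. c.c.(X\{b,c} + a.X + a.X) ⊢ ··c··> v1
  v1 = c.((rec X. c.c.(X\{b,c} + a.X + a.X))\{b,c} + a.(rec X. c.c.(X\{b,c} + a.X + a.X)) + a.(rec X. c.c.(X\{b,c} + a.X + a.X))) ⊢ ··c··> v2
  v2 = (rec X. c.c.(X\{b,c} + a.X + a.X))\{b,c} + a.(rec X. c.c.(X\{b,c} + a.X + a.X)) + a.(rec X. c.c.(X\{b,c} + a.X + a.X)) ⊢ ··a··> v0
Bisimilarity quotient blocks:
  B0 = {u0, v0}
  B1 = {u1, v1}
  B2 = {u2, v2}
u0 ∈ B0, v0 ∈ B0 → same block
Bisimilar ⇒ trace-equivalent.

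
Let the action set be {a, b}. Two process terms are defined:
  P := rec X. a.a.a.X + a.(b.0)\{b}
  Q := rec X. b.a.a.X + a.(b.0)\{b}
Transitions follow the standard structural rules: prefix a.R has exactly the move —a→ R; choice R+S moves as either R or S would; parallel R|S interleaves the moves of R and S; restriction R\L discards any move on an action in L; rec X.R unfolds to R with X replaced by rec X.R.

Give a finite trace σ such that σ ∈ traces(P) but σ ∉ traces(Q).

P's transition system — 4 states:
  m0 = rec X. a.a.a.X + a.(b.0)\{b} ⊢ --a--▸ m1, --a--▸ m2
  m1 = (b.0)\{b} ⊢ ·
  m2 = a.a.(rec X. a.a.a.X + a.(b.0)\{b}) ⊢ --a--▸ m3
  m3 = a.(rec X. a.a.a.X + a.(b.0)\{b}) ⊢ --a--▸ m0
Q's transition system — 4 states:
  n0 = rec X. b.a.a.X + a.(b.0)\{b} ⊢ --a--▸ n1, --b--▸ n2
  n1 = (b.0)\{b} ⊢ ·
  n2 = a.a.(rec X. b.a.a.X + a.(b.0)\{b}) ⊢ --a--▸ n3
  n3 = a.(rec X. b.a.a.X + a.(b.0)\{b}) ⊢ --a--▸ n0
Run σ = ⟨aa⟩ on P: start {m0}
  [1] a ⇒ {m1, m2}
  [2] a ⇒ {m3}
  P completes σ.
Run σ = ⟨aa⟩ on Q: start {n0}
  [1] a ⇒ {n1}
  [2] a ⇒ ∅ (Q stuck)

aa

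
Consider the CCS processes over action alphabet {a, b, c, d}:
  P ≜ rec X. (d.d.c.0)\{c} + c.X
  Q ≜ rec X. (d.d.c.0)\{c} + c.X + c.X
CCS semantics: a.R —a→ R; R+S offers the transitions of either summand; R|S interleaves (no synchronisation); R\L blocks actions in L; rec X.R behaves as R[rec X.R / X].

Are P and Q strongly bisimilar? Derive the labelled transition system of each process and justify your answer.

LTS(P): 3 reachable states
  u0 = rec X. (d.d.c.0)\{c} + c.X ⊢ =c=> u0, =d=> u1
  u1 = (d.c.0)\{c} ⊢ =d=> u2
  u2 = (c.0)\{c} ⊢ ·
LTS(Q): 3 reachable states
  v0 = rec X. (d.d.c.0)\{c} + c.X + c.X ⊢ =c=> v0, =d=> v1
  v1 = (d.c.0)\{c} ⊢ =d=> v2
  v2 = (c.0)\{c} ⊢ ·
Coarsest stable partition (strong bisimilarity classes):
  B0 = {u0, v0}
  B1 = {u1, v1}
  B2 = {u2, v2}
u0 ∈ B0, v0 ∈ B0 → same block

bisimilar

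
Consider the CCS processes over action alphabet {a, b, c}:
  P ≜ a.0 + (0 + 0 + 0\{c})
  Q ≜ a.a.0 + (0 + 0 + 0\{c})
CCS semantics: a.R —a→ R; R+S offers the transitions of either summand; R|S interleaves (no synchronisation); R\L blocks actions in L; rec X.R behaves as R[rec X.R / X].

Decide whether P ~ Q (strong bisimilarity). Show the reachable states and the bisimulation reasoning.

NO

P's transition system — 2 states:
  s0 = a.0 + (0 + 0 + 0\{c}) ⊢ =a=> s1
  s1 = 0 ⊢ (no moves)
Q's transition system — 3 states:
  t0 = a.a.0 + (0 + 0 + 0\{c}) ⊢ =a=> t1
  t1 = a.0 ⊢ =a=> t2
  t2 = 0 ⊢ (no moves)
Coarsest stable partition (strong bisimilarity classes):
  B0 = {s0, t1}
  B1 = {s1, t2}
  B2 = {t0}
s0 ∈ B0, t0 ∈ B2 → different blocks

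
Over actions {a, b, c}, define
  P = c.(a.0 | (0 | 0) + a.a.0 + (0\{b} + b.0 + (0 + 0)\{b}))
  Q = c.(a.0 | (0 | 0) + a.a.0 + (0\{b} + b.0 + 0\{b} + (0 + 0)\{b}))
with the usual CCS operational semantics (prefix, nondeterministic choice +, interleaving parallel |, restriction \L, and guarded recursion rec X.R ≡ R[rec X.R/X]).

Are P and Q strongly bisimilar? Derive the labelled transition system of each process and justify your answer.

P's transition system — 5 states:
  p0 = c.(a.0 | (0 | 0) + a.a.0 + (0\{b} + b.0 + (0 + 0)\{b})) has moves —c→ p1
  p1 = a.0 | (0 | 0) + a.a.0 + (0\{b} + b.0 + (0 + 0)\{b}) has moves —a→ p2, —a→ p3, —b→ p4
  p2 = 0 | (0 | 0) has moves stopped
  p3 = a.0 has moves —a→ p4
  p4 = 0 has moves stopped
Q's transition system — 5 states:
  q0 = c.(a.0 | (0 | 0) + a.a.0 + (0\{b} + b.0 + 0\{b} + (0 + 0)\{b})) has moves —c→ q1
  q1 = a.0 | (0 | 0) + a.a.0 + (0\{b} + b.0 + 0\{b} + (0 + 0)\{b}) has moves —a→ q2, —a→ q3, —b→ q4
  q2 = 0 | (0 | 0) has moves stopped
  q3 = a.0 has moves —a→ q4
  q4 = 0 has moves stopped
Bisimilarity quotient blocks:
  B0 = {p0, q0}
  B1 = {p1, q1}
  B2 = {p2, p4, q2, q4}
  B3 = {p3, q3}
p0 ∈ B0, q0 ∈ B0 → same block

YES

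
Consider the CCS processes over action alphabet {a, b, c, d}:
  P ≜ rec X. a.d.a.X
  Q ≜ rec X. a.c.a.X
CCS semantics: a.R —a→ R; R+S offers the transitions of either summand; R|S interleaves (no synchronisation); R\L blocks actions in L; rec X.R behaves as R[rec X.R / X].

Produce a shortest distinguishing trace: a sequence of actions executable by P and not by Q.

P's transition system — 3 states:
  u0 = rec X. a.d.a.X | ··a··> u1
  u1 = d.a.(rec X. a.d.a.X) | ··d··> u2
  u2 = a.(rec X. a.d.a.X) | ··a··> u0
Q's transition system — 3 states:
  v0 = rec X. a.c.a.X | ··a··> v1
  v1 = c.a.(rec X. a.c.a.X) | ··c··> v2
  v2 = a.(rec X. a.c.a.X) | ··a··> v0
Executing ad from P (initial set {u0}):
  [1] a ⇒ {u1}
  [2] d ⇒ {u2}
  P completes σ.
Executing ad from Q (initial set {v0}):
  [1] a ⇒ {v1}
  [2] d ⇒ ∅  — Q cannot continue

ad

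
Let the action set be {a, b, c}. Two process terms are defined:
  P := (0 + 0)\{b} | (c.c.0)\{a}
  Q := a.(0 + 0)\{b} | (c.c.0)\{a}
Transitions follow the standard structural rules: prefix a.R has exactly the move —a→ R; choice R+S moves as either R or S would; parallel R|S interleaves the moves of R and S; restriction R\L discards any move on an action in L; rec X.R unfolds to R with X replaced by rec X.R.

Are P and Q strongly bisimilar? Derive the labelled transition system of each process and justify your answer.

LTS(P): 3 reachable states
  p0 = (0 + 0)\{b} | (c.c.0)\{a} → =c=> p1
  p1 = (0 + 0)\{b} | (c.0)\{a} → =c=> p2
  p2 = (0 + 0)\{b} | 0\{a} → deadlocked
LTS(Q): 6 reachable states
  q0 = a.(0 + 0)\{b} | (c.c.0)\{a} → =a=> q1, =c=> q2
  q1 = (0 + 0)\{b} | (c.c.0)\{a} → =c=> q3
  q2 = a.(0 + 0)\{b} | (c.0)\{a} → =a=> q3, =c=> q4
  q3 = (0 + 0)\{b} | (c.0)\{a} → =c=> q5
  q4 = a.(0 + 0)\{b} | 0\{a} → =a=> q5
  q5 = (0 + 0)\{b} | 0\{a} → deadlocked
Partition-refinement fixed point:
  B0 = {p0, q1}
  B1 = {p1, q3}
  B2 = {p2, q5}
  B3 = {q0}
  B4 = {q2}
  B5 = {q4}
p0 ∈ B0, q0 ∈ B3 → different blocks

NO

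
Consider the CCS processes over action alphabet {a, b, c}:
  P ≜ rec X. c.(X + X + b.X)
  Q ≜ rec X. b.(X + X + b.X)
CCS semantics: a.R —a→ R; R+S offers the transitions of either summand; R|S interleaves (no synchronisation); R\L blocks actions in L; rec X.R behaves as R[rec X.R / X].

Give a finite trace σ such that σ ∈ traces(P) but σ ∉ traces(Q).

c

P's transition system — 2 states:
  s0 = rec X. c.(X + X + b.X) → -c-> s1
  s1 = (rec X. c.(X + X + b.X)) + (rec X. c.(X + X + b.X)) + b.(rec X. c.(X + X + b.X)) → -b-> s0, -c-> s1
Q's transition system — 2 states:
  t0 = rec X. b.(X + X + b.X) → -b-> t1
  t1 = (rec X. b.(X + X + b.X)) + (rec X. b.(X + X + b.X)) + b.(rec X. b.(X + X + b.X)) → -b-> t0, -b-> t1
Executing c from P (initial set {s0}):
  step 1 (c): {s1}
  ✓ P
Executing c from Q (initial set {t0}):
  step 1 (c): ∅  — Q cannot continue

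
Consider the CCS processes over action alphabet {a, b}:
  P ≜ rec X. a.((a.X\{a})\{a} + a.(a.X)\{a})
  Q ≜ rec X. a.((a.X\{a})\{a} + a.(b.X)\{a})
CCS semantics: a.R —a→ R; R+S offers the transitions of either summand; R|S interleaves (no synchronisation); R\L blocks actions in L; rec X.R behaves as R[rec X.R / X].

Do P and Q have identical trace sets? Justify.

LTS(P): 3 reachable states
  m0 = rec X. a.((a.X\{a})\{a} + a.(a.X)\{a}) :: -a-> m1
  m1 = (a.(rec X. a.((a.X\{a})\{a} + a.(a.X)\{a}))\{a})\{a} + a.(a.(rec X. a.((a.X\{a})\{a} + a.(a.X)\{a})))\{a} :: -a-> m2
  m2 = (a.(rec X. a.((a.X\{a})\{a} + a.(a.X)\{a})))\{a} :: ∅
LTS(Q): 4 reachable states
  n0 = rec X. a.((a.X\{a})\{a} + a.(b.X)\{a}) :: -a-> n1
  n1 = (a.(rec X. a.((a.X\{a})\{a} + a.(b.X)\{a}))\{a})\{a} + a.(b.(rec X. a.((a.X\{a})\{a} + a.(b.X)\{a})))\{a} :: -a-> n2
  n2 = (b.(rec X. a.((a.X\{a})\{a} + a.(b.X)\{a})))\{a} :: -b-> n3
  n3 = (rec X. a.((a.X\{a})\{a} + a.(b.X)\{a}))\{a} :: ∅
Executing aab from Q (initial set {n0}):
  after a @ step 1: {n1}
  after a @ step 2: {n2}
  after b @ step 3: {n3}
  Q completes σ.
Executing aab from P (initial set {m0}):
  after a @ step 1: {m1}
  after a @ step 2: {m2}
  after b @ step 3: ∅  — P cannot continue

traces(P) ≠ traces(Q) — witness ⟨aab⟩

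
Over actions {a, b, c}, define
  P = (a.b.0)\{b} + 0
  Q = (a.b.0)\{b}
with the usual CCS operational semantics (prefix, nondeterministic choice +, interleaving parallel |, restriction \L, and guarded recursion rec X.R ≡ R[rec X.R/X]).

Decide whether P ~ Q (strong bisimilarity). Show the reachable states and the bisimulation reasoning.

P ~ Q

P's transition system — 2 states:
  m0 = (a.b.0)\{b} + 0 ⊢ -a-> m1
  m1 = (b.0)\{b} ⊢ stopped
Q's transition system — 2 states:
  n0 = (a.b.0)\{b} ⊢ -a-> n1
  n1 = (b.0)\{b} ⊢ stopped
Bisimilarity quotient blocks:
  B0 = {m0, n0}
  B1 = {m1, n1}
m0 ∈ B0, n0 ∈ B0 → same block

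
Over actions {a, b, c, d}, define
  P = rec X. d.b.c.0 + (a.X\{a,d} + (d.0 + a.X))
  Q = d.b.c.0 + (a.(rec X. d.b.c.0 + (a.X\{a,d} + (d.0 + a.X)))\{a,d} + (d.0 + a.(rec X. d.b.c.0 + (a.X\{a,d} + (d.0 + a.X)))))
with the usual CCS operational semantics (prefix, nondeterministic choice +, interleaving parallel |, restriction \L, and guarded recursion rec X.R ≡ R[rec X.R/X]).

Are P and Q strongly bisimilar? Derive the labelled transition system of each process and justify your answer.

YES

Reachable graph of P (5 states):
  p0 = rec X. d.b.c.0 + (a.X\{a,d} + (d.0 + a.X)) ⊢ -a-> p0, -a-> p1, -d-> p2, -d-> p3
  p1 = (rec X. d.b.c.0 + (a.X\{a,d} + (d.0 + a.X)))\{a,d} ⊢ deadlocked
  p2 = 0 ⊢ deadlocked
  p3 = b.c.0 ⊢ -b-> p4
  p4 = c.0 ⊢ -c-> p2
Reachable graph of Q (6 states):
  q0 = d.b.c.0 + (a.(rec X. d.b.c.0 + (a.X\{a,d} + (d.0 + a.X)))\{a,d} + (d.0 + a.(rec X. d.b.c.0 + (a.X\{a,d} + (d.0 + a.X))))) ⊢ -a-> q1, -a-> q2, -d-> q3, -d-> q4
  q1 = (rec X. d.b.c.0 + (a.X\{a,d} + (d.0 + a.X)))\{a,d} ⊢ deadlocked
  q2 = rec X. d.b.c.0 + (a.X\{a,d} + (d.0 + a.X)) ⊢ -a-> q1, -a-> q2, -d-> q3, -d-> q4
  q3 = 0 ⊢ deadlocked
  q4 = b.c.0 ⊢ -b-> q5
  q5 = c.0 ⊢ -c-> q3
Bisimilarity quotient blocks:
  B0 = {p0, q0, q2}
  B1 = {p1, p2, q1, q3}
  B2 = {p3, q4}
  B3 = {p4, q5}
p0 ∈ B0, q0 ∈ B0 → same block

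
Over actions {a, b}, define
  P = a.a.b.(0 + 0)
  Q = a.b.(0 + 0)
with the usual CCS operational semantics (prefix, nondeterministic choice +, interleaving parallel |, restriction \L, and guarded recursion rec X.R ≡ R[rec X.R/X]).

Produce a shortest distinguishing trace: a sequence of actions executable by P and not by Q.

Reachable graph of P (4 states):
  u0 = a.a.b.(0 + 0) has moves --a--▸ u1
  u1 = a.b.(0 + 0) has moves --a--▸ u2
  u2 = b.(0 + 0) has moves --b--▸ u3
  u3 = 0 + 0 has moves stopped
Reachable graph of Q (3 states):
  v0 = a.b.(0 + 0) has moves --a--▸ v1
  v1 = b.(0 + 0) has moves --b--▸ v2
  v2 = 0 + 0 has moves stopped
Run σ = ⟨aa⟩ on P: start {u0}
  after a @ step 1: {u1}
  after a @ step 2: {u2}
  P completes σ.
Run σ = ⟨aa⟩ on Q: start {v0}
  after a @ step 1: {v1}
  after a @ step 2: no successor for Q

aa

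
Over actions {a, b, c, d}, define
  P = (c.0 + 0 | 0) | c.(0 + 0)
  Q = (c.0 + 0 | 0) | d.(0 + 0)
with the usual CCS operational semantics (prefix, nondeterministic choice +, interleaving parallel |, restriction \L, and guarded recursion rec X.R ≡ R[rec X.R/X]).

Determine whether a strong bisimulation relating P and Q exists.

P's transition system — 4 states:
  m0 = (c.0 + 0 | 0) | c.(0 + 0) ⊢ ··c··> m1, ··c··> m2
  m1 = (c.0 + 0 | 0) | (0 + 0) ⊢ ··c··> m3
  m2 = 0 | c.(0 + 0) ⊢ ··c··> m3
  m3 = 0 | (0 + 0) ⊢ ·
Q's transition system — 4 states:
  n0 = (c.0 + 0 | 0) | d.(0 + 0) ⊢ ··c··> n1, ··d··> n2
  n1 = 0 | d.(0 + 0) ⊢ ··d··> n3
  n2 = (c.0 + 0 | 0) | (0 + 0) ⊢ ··c··> n3
  n3 = 0 | (0 + 0) ⊢ ·
Bisimilarity quotient blocks:
  B0 = {m0}
  B1 = {m1, m2, n2}
  B2 = {m3, n3}
  B3 = {n0}
  B4 = {n1}
m0 ∈ B0, n0 ∈ B3 → different blocks

NO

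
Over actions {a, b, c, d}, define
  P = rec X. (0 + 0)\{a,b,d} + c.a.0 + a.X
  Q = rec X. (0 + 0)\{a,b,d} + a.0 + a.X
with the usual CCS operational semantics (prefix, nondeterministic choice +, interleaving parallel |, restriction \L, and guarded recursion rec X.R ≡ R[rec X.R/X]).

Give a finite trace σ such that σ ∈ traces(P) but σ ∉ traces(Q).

c

Reachable graph of P (3 states):
  s0 = rec X. (0 + 0)\{a,b,d} + c.a.0 + a.X | -a-> s0, -c-> s1
  s1 = a.0 | -a-> s2
  s2 = 0 | deadlocked
Reachable graph of Q (2 states):
  t0 = rec X. (0 + 0)\{a,b,d} + a.0 + a.X | -a-> t0, -a-> t1
  t1 = 0 | deadlocked
Executing c from P (initial set {s0}):
  after c @ step 1: {s1}
  P completes σ.
Executing c from Q (initial set {t0}):
  after c @ step 1: ∅ (Q stuck)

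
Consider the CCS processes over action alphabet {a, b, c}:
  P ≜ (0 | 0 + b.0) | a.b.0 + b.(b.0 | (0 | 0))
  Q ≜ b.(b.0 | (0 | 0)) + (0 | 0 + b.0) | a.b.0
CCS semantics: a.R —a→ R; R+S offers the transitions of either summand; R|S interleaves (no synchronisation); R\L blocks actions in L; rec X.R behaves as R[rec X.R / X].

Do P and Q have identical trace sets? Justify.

Reachable graph of P (8 states):
  p0 = (0 | 0 + b.0) | a.b.0 + b.(b.0 | (0 | 0)) :: -a-> p1, -b-> p2, -b-> p3
  p1 = (0 | 0 + b.0) | b.0 :: -b-> p4, -b-> p5
  p2 = 0 | a.b.0 :: -a-> p5
  p3 = b.0 | (0 | 0) :: -b-> p6
  p4 = (0 | 0 + b.0) | 0 :: -b-> p7
  p5 = 0 | b.0 :: -b-> p7
  p6 = 0 | (0 | 0) :: stopped
  p7 = 0 | 0 :: stopped
Reachable graph of Q (8 states):
  q0 = b.(b.0 | (0 | 0)) + (0 | 0 + b.0) | a.b.0 :: -a-> q1, -b-> q2, -b-> q3
  q1 = (0 | 0 + b.0) | b.0 :: -b-> q4, -b-> q5
  q2 = 0 | a.b.0 :: -a-> q5
  q3 = b.0 | (0 | 0) :: -b-> q6
  q4 = (0 | 0 + b.0) | 0 :: -b-> q7
  q5 = 0 | b.0 :: -b-> q7
  q6 = 0 | (0 | 0) :: stopped
  q7 = 0 | 0 :: stopped
Bisimilarity quotient blocks:
  B0 = {p0, q0}
  B1 = {p3, p4, p5, q3, q4, q5}
  B2 = {p6, p7, q6, q7}
  B3 = {p1, q1}
  B4 = {p2, q2}
p0 ∈ B0, q0 ∈ B0 → same block
Bisimilar ⇒ trace-equivalent.

trace-equivalent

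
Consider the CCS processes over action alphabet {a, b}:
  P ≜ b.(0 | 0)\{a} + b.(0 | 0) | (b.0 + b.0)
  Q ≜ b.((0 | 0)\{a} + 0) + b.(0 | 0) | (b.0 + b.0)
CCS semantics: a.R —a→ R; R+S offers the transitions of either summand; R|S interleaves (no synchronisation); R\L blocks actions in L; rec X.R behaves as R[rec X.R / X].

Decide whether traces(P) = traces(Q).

trace-equivalent

LTS(P): 5 reachable states
  u0 = b.(0 | 0)\{a} + b.(0 | 0) | (b.0 + b.0) has moves -b-> u1, -b-> u2, -b-> u3
  u1 = (0 | 0)\{a} has moves (no moves)
  u2 = 0 | 0 | (b.0 + b.0) has moves -b-> u4
  u3 = b.(0 | 0) | 0 has moves -b-> u4
  u4 = 0 | 0 | 0 has moves (no moves)
LTS(Q): 5 reachable states
  v0 = b.((0 | 0)\{a} + 0) + b.(0 | 0) | (b.0 + b.0) has moves -b-> v1, -b-> v2, -b-> v3
  v1 = (0 | 0)\{a} + 0 has moves (no moves)
  v2 = 0 | 0 | (b.0 + b.0) has moves -b-> v4
  v3 = b.(0 | 0) | 0 has moves -b-> v4
  v4 = 0 | 0 | 0 has moves (no moves)
Coarsest stable partition (strong bisimilarity classes):
  B0 = {u0, v0}
  B1 = {u2, u3, v2, v3}
  B2 = {u1, u4, v1, v4}
u0 ∈ B0, v0 ∈ B0 → same block
Bisimilar ⇒ trace-equivalent.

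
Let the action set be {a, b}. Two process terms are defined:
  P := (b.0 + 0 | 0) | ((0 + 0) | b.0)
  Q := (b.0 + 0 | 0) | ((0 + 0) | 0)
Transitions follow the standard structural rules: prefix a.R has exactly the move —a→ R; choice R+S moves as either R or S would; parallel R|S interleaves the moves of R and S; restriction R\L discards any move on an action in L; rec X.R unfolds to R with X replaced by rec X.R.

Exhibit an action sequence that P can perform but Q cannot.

bb

LTS(P): 4 reachable states
  p0 = (b.0 + 0 | 0) | ((0 + 0) | b.0) :: ··b··> p1, ··b··> p2
  p1 = (b.0 + 0 | 0) | ((0 + 0) | 0) :: ··b··> p3
  p2 = 0 | ((0 + 0) | b.0) :: ··b··> p3
  p3 = 0 | ((0 + 0) | 0) :: (no moves)
LTS(Q): 2 reachable states
  q0 = (b.0 + 0 | 0) | ((0 + 0) | 0) :: ··b··> q1
  q1 = 0 | ((0 + 0) | 0) :: (no moves)
Trace ⟨bb⟩ through P, begin at {p0}:
  step 1 (b): {p1, p2}
  step 2 (b): {p3}
  ✓ P
Trace ⟨bb⟩ through Q, begin at {q0}:
  step 1 (b): {q1}
  step 2 (b): ∅  — Q cannot continue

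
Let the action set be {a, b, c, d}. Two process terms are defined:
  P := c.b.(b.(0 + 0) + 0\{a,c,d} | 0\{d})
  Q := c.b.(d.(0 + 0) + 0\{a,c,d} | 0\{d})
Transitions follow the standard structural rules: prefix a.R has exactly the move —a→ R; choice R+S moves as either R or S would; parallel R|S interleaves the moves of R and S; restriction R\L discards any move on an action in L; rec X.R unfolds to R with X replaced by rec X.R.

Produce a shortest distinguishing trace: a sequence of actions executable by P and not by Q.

cbb

Reachable graph of P (4 states):
  s0 = c.b.(b.(0 + 0) + 0\{a,c,d} | 0\{d}) | --c--▸ s1
  s1 = b.(b.(0 + 0) + 0\{a,c,d} | 0\{d}) | --b--▸ s2
  s2 = b.(0 + 0) + 0\{a,c,d} | 0\{d} | --b--▸ s3
  s3 = 0 + 0 | deadlocked
Reachable graph of Q (4 states):
  t0 = c.b.(d.(0 + 0) + 0\{a,c,d} | 0\{d}) | --c--▸ t1
  t1 = b.(d.(0 + 0) + 0\{a,c,d} | 0\{d}) | --b--▸ t2
  t2 = d.(0 + 0) + 0\{a,c,d} | 0\{d} | --d--▸ t3
  t3 = 0 + 0 | deadlocked
Trace ⟨cbb⟩ through P, begin at {s0}:
  step 1 (c): {s1}
  step 2 (b): {s2}
  step 3 (b): {s3}
  ✓ P
Trace ⟨cbb⟩ through Q, begin at {t0}:
  step 1 (c): {t1}
  step 2 (b): {t2}
  step 3 (b): ∅ (Q stuck)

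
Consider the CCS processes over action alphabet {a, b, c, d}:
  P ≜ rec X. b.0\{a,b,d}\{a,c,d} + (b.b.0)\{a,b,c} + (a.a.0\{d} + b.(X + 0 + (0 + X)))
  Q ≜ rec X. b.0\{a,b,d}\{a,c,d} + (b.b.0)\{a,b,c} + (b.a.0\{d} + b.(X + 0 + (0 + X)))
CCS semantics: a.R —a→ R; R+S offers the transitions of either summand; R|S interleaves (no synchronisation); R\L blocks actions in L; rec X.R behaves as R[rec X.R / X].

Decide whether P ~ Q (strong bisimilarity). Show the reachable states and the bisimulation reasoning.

LTS(P): 5 reachable states
  p0 = rec X. b.0\{a,b,d}\{a,c,d} + (b.b.0)\{a,b,c} + (a.a.0\{d} + b.(X + 0 + (0 + X))) ⊢ ··a··> p1, ··b··> p2, ··b··> p3
  p1 = a.0\{d} ⊢ ··a··> p4
  p2 = (rec X. b.0\{a,b,d}\{a,c,d} + (b.b.0)\{a,b,c} + (a.a.0\{d} + b.(X + 0 + (0 + X)))) + 0 + (0 + (rec X. b.0\{a,b,d}\{a,c,d} + (b.b.0)\{a,b,c} + (a.a.0\{d} + b.(X + 0 + (0 + X))))) ⊢ ··a··> p1, ··b··> p2, ··b··> p3
  p3 = 0\{a,b,d}\{a,c,d} ⊢ (no moves)
  p4 = 0\{d} ⊢ (no moves)
LTS(Q): 5 reachable states
  q0 = rec X. b.0\{a,b,d}\{a,c,d} + (b.b.0)\{a,b,c} + (b.a.0\{d} + b.(X + 0 + (0 + X))) ⊢ ··b··> q1, ··b··> q2, ··b··> q3
  q1 = (rec X. b.0\{a,b,d}\{a,c,d} + (b.b.0)\{a,b,c} + (b.a.0\{d} + b.(X + 0 + (0 + X)))) + 0 + (0 + (rec X. b.0\{a,b,d}\{a,c,d} + (b.b.0)\{a,b,c} + (b.a.0\{d} + b.(X + 0 + (0 + X))))) ⊢ ··b··> q1, ··b··> q2, ··b··> q3
  q2 = 0\{a,b,d}\{a,c,d} ⊢ (no moves)
  q3 = a.0\{d} ⊢ ··a··> q4
  q4 = 0\{d} ⊢ (no moves)
Bisimilarity quotient blocks:
  B0 = {p0, p2}
  B1 = {p1, q3}
  B2 = {p3, p4, q2, q4}
  B3 = {q0, q1}
p0 ∈ B0, q0 ∈ B3 → different blocks

not bisimilar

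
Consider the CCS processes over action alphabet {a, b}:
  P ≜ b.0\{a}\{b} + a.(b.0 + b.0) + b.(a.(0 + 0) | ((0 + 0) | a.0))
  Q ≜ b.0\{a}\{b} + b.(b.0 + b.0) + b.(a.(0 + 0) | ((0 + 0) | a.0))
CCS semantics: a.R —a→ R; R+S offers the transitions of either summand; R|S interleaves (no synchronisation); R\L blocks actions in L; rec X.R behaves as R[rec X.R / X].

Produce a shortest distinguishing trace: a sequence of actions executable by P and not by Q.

LTS(P): 8 reachable states
  s0 = b.0\{a}\{b} + a.(b.0 + b.0) + b.(a.(0 + 0) | ((0 + 0) | a.0)) | --a--▸ s1, --b--▸ s2, --b--▸ s3
  s1 = b.0 + b.0 | --b--▸ s4
  s2 = 0\{a}\{b} | (no moves)
  s3 = a.(0 + 0) | ((0 + 0) | a.0) | --a--▸ s5, --a--▸ s6
  s4 = 0 | (no moves)
  s5 = (0 + 0) | ((0 + 0) | a.0) | --a--▸ s7
  s6 = a.(0 + 0) | ((0 + 0) | 0) | --a--▸ s7
  s7 = (0 + 0) | ((0 + 0) | 0) | (no moves)
LTS(Q): 8 reachable states
  t0 = b.0\{a}\{b} + b.(b.0 + b.0) + b.(a.(0 + 0) | ((0 + 0) | a.0)) | --b--▸ t1, --b--▸ t2, --b--▸ t3
  t1 = 0\{a}\{b} | (no moves)
  t2 = a.(0 + 0) | ((0 + 0) | a.0) | --a--▸ t4, --a--▸ t5
  t3 = b.0 + b.0 | --b--▸ t6
  t4 = (0 + 0) | ((0 + 0) | a.0) | --a--▸ t7
  t5 = a.(0 + 0) | ((0 + 0) | 0) | --a--▸ t7
  t6 = 0 | (no moves)
  t7 = (0 + 0) | ((0 + 0) | 0) | (no moves)
Run σ = ⟨a⟩ on P: start {s0}
  step 1 (a): {s1}
  ✓ P
Run σ = ⟨a⟩ on Q: start {t0}
  step 1 (a): ∅ (Q stuck)

a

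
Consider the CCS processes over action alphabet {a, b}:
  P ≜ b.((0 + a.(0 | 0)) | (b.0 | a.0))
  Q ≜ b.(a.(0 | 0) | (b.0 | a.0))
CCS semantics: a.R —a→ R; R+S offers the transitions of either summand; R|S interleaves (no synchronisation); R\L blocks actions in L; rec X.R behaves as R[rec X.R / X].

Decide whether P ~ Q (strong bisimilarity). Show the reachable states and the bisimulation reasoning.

P ~ Q

P's transition system — 9 states:
  m0 = b.((0 + a.(0 | 0)) | (b.0 | a.0)) | =b=> m1
  m1 = (0 + a.(0 | 0)) | (b.0 | a.0) | =a=> m2, =a=> m3, =b=> m4
  m2 = (0 + a.(0 | 0)) | (b.0 | 0) | =a=> m5, =b=> m6
  m3 = 0 | 0 | (b.0 | a.0) | =a=> m5, =b=> m7
  m4 = (0 + a.(0 | 0)) | (0 | a.0) | =a=> m6, =a=> m7
  m5 = 0 | 0 | (b.0 | 0) | =b=> m8
  m6 = (0 + a.(0 | 0)) | (0 | 0) | =a=> m8
  m7 = 0 | 0 | (0 | a.0) | =a=> m8
  m8 = 0 | 0 | (0 | 0) | (no moves)
Q's transition system — 9 states:
  n0 = b.(a.(0 | 0) | (b.0 | a.0)) | =b=> n1
  n1 = a.(0 | 0) | (b.0 | a.0) | =a=> n2, =a=> n3, =b=> n4
  n2 = 0 | 0 | (b.0 | a.0) | =a=> n5, =b=> n6
  n3 = a.(0 | 0) | (b.0 | 0) | =a=> n5, =b=> n7
  n4 = a.(0 | 0) | (0 | a.0) | =a=> n6, =a=> n7
  n5 = 0 | 0 | (b.0 | 0) | =b=> n8
  n6 = 0 | 0 | (0 | a.0) | =a=> n8
  n7 = a.(0 | 0) | (0 | 0) | =a=> n8
  n8 = 0 | 0 | (0 | 0) | (no moves)
Coarsest stable partition (strong bisimilarity classes):
  B0 = {m0, n0}
  B1 = {m1, n1}
  B2 = {m2, m3, n2, n3}
  B3 = {m5, n5}
  B4 = {m8, n8}
  B5 = {m6, m7, n6, n7}
  B6 = {m4, n4}
m0 ∈ B0, n0 ∈ B0 → same block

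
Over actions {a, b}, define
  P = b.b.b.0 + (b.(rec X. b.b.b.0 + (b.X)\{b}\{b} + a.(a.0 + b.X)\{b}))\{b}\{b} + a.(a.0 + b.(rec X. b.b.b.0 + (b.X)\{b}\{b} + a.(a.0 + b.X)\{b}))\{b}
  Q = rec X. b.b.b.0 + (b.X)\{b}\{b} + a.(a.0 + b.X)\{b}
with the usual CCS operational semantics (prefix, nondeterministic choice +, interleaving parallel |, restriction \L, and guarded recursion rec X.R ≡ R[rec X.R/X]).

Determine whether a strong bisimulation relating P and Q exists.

YES

P's transition system — 6 states:
  u0 = b.b.b.0 + (b.(rec X. b.b.b.0 + (b.X)\{b}\{b} + a.(a.0 + b.X)\{b}))\{b}\{b} + a.(a.0 + b.(rec X. b.b.b.0 + (b.X)\{b}\{b} + a.(a.0 + b.X)\{b}))\{b} → —a→ u1, —b→ u2
  u1 = (a.0 + b.(rec X. b.b.b.0 + (b.X)\{b}\{b} + a.(a.0 + b.X)\{b}))\{b} → —a→ u3
  u2 = b.b.0 → —b→ u4
  u3 = 0\{b} → ·
  u4 = b.0 → —b→ u5
  u5 = 0 → ·
Q's transition system — 6 states:
  v0 = rec X. b.b.b.0 + (b.X)\{b}\{b} + a.(a.0 + b.X)\{b} → —a→ v1, —b→ v2
  v1 = (a.0 + b.(rec X. b.b.b.0 + (b.X)\{b}\{b} + a.(a.0 + b.X)\{b}))\{b} → —a→ v3
  v2 = b.b.0 → —b→ v4
  v3 = 0\{b} → ·
  v4 = b.0 → —b→ v5
  v5 = 0 → ·
Bisimilarity quotient blocks:
  B0 = {u0, v0}
  B1 = {u2, v2}
  B2 = {u4, v4}
  B3 = {u3, u5, v3, v5}
  B4 = {u1, v1}
u0 ∈ B0, v0 ∈ B0 → same block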